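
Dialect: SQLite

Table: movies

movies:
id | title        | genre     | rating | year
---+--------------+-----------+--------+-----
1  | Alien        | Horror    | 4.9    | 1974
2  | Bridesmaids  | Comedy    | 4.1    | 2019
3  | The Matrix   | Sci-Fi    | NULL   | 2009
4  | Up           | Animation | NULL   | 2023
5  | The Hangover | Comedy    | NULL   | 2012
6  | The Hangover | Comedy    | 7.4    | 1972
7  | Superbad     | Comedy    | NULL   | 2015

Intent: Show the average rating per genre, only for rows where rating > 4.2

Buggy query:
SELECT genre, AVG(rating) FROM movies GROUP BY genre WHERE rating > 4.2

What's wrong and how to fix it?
Bug: WHERE cannot follow GROUP BY

Fix: Place WHERE between FROM and GROUP BY

Corrected query:
SELECT genre, AVG(rating) FROM movies WHERE rating > 4.2 GROUP BY genre

Result:
genre  | AVG(rating)
-------+------------
Comedy | 7.4        
Horror | 4.9        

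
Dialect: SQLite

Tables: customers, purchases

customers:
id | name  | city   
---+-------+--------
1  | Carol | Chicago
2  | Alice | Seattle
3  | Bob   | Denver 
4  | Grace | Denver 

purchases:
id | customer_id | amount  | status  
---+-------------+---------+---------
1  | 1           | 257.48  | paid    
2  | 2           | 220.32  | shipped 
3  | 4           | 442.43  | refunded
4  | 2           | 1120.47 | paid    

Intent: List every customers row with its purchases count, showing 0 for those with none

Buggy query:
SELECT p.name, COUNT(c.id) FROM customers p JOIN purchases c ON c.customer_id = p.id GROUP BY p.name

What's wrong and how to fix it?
Bug: INNER JOIN drops customers rows that have no matching purchases rows

Fix: Switch to LEFT JOIN to retain unmatched parent rows

Corrected query:
SELECT p.name, COUNT(c.id) FROM customers p LEFT JOIN purchases c ON c.customer_id = p.id GROUP BY p.name

Result:
name  | COUNT(c.id)
------+------------
Alice | 2          
Bob   | 0          
Carol | 1          
Grace | 1          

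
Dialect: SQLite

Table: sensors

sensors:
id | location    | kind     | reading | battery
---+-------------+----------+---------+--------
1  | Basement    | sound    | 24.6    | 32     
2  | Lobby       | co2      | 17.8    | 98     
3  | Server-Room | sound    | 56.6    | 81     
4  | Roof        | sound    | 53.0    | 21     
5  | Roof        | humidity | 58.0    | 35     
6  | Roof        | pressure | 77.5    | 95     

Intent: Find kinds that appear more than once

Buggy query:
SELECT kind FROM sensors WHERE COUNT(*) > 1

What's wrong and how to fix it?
Bug: WHERE can't reference COUNT(*); aggregates are computed after WHERE

Fix: GROUP BY kind, then filter groups with HAVING COUNT(*) > 1

Corrected query:
SELECT kind FROM sensors GROUP BY kind HAVING COUNT(*) > 1

Result:
kind 
-----
sound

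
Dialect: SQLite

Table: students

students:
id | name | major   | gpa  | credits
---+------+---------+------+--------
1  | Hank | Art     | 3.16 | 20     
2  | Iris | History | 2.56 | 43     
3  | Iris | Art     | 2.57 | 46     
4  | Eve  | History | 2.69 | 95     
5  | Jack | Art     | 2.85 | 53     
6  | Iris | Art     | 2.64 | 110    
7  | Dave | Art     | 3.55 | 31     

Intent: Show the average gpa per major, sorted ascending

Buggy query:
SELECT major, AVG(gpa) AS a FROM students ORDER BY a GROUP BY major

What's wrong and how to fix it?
Bug: ORDER BY appears before GROUP BY; SQL clause order requires GROUP BY first

Fix: Move ORDER BY to the end, after GROUP BY

Corrected query:
SELECT major, AVG(gpa) AS a FROM students GROUP BY major ORDER BY a

Result:
major   | a    
--------+------
History | 2.625
Art     | 2.954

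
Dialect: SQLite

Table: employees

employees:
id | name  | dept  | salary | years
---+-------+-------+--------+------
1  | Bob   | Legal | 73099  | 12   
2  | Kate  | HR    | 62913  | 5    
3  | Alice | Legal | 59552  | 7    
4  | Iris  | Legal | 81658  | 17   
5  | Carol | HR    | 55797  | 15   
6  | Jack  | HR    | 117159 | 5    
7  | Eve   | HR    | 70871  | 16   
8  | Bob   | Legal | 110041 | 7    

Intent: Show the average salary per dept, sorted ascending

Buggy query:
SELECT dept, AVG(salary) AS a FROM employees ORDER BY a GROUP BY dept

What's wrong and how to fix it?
Bug: GROUP BY must precede ORDER BY

Fix: Move ORDER BY to the end, after GROUP BY

Corrected query:
SELECT dept, AVG(salary) AS a FROM employees GROUP BY dept ORDER BY a

Result:
dept  | a      
------+--------
HR    | 76685  
Legal | 81087.5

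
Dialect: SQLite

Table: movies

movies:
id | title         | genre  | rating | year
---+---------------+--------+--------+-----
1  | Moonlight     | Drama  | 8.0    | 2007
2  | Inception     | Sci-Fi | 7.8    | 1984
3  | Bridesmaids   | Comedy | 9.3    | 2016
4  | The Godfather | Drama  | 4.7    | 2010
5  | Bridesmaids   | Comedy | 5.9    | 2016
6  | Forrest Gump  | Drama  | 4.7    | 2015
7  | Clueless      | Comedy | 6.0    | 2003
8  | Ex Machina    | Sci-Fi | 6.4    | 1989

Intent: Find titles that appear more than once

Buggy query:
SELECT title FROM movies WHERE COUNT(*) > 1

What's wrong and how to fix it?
Bug: COUNT(*) is an aggregate and cannot be used in WHERE

Fix: Group first, then use HAVING for the count condition

Corrected query:
SELECT title FROM movies GROUP BY title HAVING COUNT(*) > 1

Result:
title      
-----------
Bridesmaids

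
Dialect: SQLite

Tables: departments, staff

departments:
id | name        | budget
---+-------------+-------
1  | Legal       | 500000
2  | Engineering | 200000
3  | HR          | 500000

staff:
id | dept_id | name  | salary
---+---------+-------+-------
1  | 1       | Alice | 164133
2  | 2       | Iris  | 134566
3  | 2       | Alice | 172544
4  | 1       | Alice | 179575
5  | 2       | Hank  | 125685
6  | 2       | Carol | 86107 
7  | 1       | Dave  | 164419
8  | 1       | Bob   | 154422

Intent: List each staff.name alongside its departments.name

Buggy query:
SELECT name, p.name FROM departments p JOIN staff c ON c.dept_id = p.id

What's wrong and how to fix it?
Bug: Both tables have a 'name' column; the unqualified reference is ambiguous

Fix: Prefix ambiguous columns with the table alias

Corrected query:
SELECT c.name, p.name FROM departments p JOIN staff c ON c.dept_id = p.id

Result:
name  | name       
------+------------
Alice | Legal      
Iris  | Engineering
Alice | Engineering
Alice | Legal      
Hank  | Engineering
Carol | Engineering
Dave  | Legal      
Bob   | Legal      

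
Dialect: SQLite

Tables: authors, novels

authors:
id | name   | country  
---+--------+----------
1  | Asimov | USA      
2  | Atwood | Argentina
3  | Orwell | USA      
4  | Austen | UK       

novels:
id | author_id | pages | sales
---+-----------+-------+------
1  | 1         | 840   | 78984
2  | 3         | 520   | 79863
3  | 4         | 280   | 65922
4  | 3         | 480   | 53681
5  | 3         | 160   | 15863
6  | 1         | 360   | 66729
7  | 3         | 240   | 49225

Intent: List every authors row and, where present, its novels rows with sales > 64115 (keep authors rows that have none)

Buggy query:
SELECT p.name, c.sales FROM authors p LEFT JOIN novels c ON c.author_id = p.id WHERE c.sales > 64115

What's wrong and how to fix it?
Bug: Filtering c.sales in WHERE discards the NULL rows produced by LEFT JOIN, turning it into an inner join

Fix: Put 'c.sales > 64115' in the JOIN's ON clause instead of WHERE

Corrected query:
SELECT p.name, c.sales FROM authors p LEFT JOIN novels c ON c.author_id = p.id AND c.sales > 64115

Result:
name   | sales
-------+------
Asimov | 66729
Asimov | 78984
Atwood | NULL 
Orwell | 79863
Austen | 65922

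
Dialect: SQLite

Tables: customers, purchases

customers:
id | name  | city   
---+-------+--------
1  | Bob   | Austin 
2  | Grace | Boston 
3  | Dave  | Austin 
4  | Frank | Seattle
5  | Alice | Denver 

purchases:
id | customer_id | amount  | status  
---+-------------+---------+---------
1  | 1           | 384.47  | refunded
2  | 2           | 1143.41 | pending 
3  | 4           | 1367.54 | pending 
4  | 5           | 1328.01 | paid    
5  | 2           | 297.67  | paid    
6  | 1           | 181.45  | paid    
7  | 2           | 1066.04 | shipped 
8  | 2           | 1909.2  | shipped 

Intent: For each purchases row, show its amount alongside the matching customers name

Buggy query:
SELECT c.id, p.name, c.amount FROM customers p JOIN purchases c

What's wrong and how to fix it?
Bug: Missing join condition: each purchases row is matched to all customers rows instead of just its own

Fix: Specify the join condition linking the foreign key to the parent id

Corrected query:
SELECT c.id, p.name, c.amount FROM customers p JOIN purchases c ON c.customer_id = p.id

Result:
id | name  | amount 
---+-------+--------
1  | Bob   | 384.47 
2  | Grace | 1143.41
3  | Frank | 1367.54
4  | Alice | 1328.01
5  | Grace | 297.67 
6  | Bob   | 181.45 
7  | Grace | 1066.04
8  | Grace | 1909.2 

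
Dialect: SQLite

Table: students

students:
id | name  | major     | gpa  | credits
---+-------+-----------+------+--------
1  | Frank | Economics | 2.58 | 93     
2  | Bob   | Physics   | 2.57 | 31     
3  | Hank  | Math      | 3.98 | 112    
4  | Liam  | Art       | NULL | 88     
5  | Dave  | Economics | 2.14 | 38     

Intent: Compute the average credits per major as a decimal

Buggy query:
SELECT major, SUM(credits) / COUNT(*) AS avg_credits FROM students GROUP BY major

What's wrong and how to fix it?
Bug: SUM(credits) and COUNT(*) are both integers; the division truncates the fractional part

Fix: Cast one side to REAL so the division keeps the fractional part

Corrected query:
SELECT major, SUM(credits) * 1.0 / COUNT(*) AS avg_credits FROM students GROUP BY major

Result:
major     | avg_credits
----------+------------
Art       | 88         
Economics | 65.5       
Math      | 112        
Physics   | 31         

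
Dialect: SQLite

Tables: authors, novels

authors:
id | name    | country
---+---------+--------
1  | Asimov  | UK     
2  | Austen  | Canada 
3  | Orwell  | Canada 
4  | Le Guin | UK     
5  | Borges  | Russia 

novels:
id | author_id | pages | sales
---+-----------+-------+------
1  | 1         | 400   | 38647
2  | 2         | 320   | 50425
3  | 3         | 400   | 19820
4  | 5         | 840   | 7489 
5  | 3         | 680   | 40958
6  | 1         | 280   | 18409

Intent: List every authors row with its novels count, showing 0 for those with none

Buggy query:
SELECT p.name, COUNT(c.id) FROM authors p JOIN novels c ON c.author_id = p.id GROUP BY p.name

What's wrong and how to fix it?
Bug: INNER JOIN drops authors rows that have no matching novels rows

Fix: Use LEFT JOIN so parents without children still appear (COUNT(c.id) gives 0)

Corrected query:
SELECT p.name, COUNT(c.id) FROM authors p LEFT JOIN novels c ON c.author_id = p.id GROUP BY p.name

Result:
name    | COUNT(c.id)
--------+------------
Asimov  | 2          
Austen  | 1          
Borges  | 1          
Le Guin | 0          
Orwell  | 2          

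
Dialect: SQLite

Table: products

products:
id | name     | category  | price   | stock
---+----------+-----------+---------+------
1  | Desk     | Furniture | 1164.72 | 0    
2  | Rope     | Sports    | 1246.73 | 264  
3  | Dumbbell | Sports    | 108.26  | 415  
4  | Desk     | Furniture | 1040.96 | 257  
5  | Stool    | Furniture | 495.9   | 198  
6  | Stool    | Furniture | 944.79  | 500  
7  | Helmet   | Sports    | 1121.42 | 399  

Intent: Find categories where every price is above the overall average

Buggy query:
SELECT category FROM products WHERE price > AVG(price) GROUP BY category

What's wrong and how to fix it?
Bug: AVG() is an aggregate; it can't sit directly in WHERE

Fix: Use a subquery for AVG and a HAVING MIN(...) filter so the condition holds for every row in the group

Corrected query:
SELECT category FROM products GROUP BY category HAVING MIN(price) > (SELECT AVG(price) FROM products)

Result:
(no rows)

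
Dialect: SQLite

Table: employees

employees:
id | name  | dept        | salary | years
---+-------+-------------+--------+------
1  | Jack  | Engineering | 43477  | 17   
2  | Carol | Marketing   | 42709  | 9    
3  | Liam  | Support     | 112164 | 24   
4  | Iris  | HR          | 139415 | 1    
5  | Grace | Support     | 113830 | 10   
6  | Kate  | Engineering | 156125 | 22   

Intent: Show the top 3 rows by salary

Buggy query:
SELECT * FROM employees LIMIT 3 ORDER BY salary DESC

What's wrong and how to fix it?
Bug: LIMIT must come after ORDER BY

Fix: Sort with ORDER BY, then apply LIMIT

Corrected query:
SELECT * FROM employees ORDER BY salary DESC LIMIT 3

Result:
id | name  | dept        | salary | years
---+-------+-------------+--------+------
6  | Kate  | Engineering | 156125 | 22   
4  | Iris  | HR          | 139415 | 1    
5  | Grace | Support     | 113830 | 10   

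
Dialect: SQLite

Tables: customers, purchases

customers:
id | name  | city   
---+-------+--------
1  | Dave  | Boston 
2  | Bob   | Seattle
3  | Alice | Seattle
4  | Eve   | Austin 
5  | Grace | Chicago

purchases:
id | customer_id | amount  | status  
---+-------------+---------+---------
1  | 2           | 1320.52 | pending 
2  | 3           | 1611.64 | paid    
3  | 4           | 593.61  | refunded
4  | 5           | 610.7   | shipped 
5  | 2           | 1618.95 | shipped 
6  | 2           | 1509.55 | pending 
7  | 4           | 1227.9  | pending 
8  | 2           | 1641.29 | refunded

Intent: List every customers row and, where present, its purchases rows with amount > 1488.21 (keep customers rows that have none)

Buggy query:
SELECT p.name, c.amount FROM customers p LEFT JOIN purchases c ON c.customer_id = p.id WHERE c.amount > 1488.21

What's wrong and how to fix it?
Bug: Filtering c.amount in WHERE discards the NULL rows produced by LEFT JOIN, turning it into an inner join

Fix: Move the right-table condition into the ON clause so unmatched parents are kept

Corrected query:
SELECT p.name, c.amount FROM customers p LEFT JOIN purchases c ON c.customer_id = p.id AND c.amount > 1488.21

Result:
name  | amount 
------+--------
Dave  | NULL   
Bob   | 1509.55
Bob   | 1618.95
Bob   | 1641.29
Alice | 1611.64
Eve   | NULL   
Grace | NULL   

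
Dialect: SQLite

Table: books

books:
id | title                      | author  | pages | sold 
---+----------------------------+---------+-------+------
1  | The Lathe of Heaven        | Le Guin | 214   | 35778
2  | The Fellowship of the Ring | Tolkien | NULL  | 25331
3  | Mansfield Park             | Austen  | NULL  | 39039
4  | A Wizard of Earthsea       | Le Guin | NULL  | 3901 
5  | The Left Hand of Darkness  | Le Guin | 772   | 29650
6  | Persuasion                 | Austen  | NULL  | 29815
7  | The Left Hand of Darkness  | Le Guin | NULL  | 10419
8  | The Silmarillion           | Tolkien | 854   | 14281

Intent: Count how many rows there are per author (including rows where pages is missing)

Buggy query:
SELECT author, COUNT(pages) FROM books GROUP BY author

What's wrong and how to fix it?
Bug: COUNT(pages) skips NULLs, so groups with missing pages are undercounted

Fix: Replace COUNT(pages) with COUNT(*)

Corrected query:
SELECT author, COUNT(*) FROM books GROUP BY author

Result:
author  | COUNT(*)
--------+---------
Austen  | 2       
Le Guin | 4       
Tolkien | 2       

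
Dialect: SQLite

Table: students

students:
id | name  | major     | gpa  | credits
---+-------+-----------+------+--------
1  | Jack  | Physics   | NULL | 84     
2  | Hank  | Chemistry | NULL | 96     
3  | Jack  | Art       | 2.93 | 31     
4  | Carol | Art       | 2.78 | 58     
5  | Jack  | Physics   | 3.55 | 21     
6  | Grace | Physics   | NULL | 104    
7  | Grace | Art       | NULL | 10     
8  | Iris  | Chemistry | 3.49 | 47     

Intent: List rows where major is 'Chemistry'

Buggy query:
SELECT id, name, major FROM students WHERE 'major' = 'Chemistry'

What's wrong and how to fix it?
Bug: 'major' in single quotes is a string literal, not the column; the comparison is literal-vs-literal and never true

Fix: Reference the column as major without single quotes

Corrected query:
SELECT id, name, major FROM students WHERE major = 'Chemistry'

Result:
id | name | major    
---+------+----------
2  | Hank | Chemistry
8  | Iris | Chemistry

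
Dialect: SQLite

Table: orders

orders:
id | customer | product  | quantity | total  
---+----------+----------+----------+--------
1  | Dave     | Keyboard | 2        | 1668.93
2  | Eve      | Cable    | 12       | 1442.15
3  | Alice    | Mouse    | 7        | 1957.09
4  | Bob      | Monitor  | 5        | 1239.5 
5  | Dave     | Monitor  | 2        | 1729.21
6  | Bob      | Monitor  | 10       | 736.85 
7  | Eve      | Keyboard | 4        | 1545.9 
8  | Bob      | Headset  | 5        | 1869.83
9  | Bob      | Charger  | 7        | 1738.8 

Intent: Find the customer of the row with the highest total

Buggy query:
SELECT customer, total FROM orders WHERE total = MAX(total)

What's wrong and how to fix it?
Bug: MAX(total) is an aggregate and cannot be used directly in WHERE

Fix: Wrap MAX in a scalar subquery so WHERE compares against a single value

Corrected query:
SELECT customer, total FROM orders WHERE total = (SELECT MAX(total) FROM orders)

Result:
customer | total  
---------+--------
Alice    | 1957.09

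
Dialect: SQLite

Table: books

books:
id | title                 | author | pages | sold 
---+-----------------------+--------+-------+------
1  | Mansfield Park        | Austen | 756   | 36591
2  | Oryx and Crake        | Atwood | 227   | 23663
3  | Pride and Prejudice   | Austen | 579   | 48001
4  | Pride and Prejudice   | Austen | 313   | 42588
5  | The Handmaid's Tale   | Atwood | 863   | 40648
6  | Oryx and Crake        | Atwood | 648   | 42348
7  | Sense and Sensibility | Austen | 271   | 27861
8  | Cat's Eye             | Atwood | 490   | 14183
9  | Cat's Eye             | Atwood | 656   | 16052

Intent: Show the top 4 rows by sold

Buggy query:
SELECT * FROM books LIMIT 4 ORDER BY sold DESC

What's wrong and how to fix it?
Bug: LIMIT must come after ORDER BY

Fix: Swap the clauses: ORDER BY first, then LIMIT

Corrected query:
SELECT * FROM books ORDER BY sold DESC LIMIT 4

Result:
id | title               | author | pages | sold 
---+---------------------+--------+-------+------
3  | Pride and Prejudice | Austen | 579   | 48001
4  | Pride and Prejudice | Austen | 313   | 42588
6  | Oryx and Crake      | Atwood | 648   | 42348
5  | The Handmaid's Tale | Atwood | 863   | 40648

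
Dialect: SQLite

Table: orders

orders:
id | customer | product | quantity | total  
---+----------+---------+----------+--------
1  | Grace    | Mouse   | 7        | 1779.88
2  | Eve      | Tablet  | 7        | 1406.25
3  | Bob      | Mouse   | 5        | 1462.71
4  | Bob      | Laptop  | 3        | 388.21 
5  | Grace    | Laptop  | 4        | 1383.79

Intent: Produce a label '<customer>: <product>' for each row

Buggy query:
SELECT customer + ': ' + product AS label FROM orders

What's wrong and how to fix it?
Bug: SQLite uses || for string concatenation; + coerces text to numbers (yielding 0)

Fix: Replace + with || to concatenate text

Corrected query:
SELECT customer || ': ' || product AS label FROM orders

Result:
label        
-------------
Grace: Mouse 
Eve: Tablet  
Bob: Mouse   
Bob: Laptop  
Grace: Laptop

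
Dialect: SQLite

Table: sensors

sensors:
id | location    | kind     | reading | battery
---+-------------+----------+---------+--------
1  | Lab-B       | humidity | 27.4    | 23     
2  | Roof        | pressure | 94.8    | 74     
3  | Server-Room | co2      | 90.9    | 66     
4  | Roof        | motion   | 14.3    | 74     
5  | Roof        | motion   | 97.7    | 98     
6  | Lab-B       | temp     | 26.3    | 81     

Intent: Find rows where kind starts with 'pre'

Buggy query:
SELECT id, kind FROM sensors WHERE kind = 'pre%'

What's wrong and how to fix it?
Bug: Wildcards only work with LIKE; '=' treats '%' as a literal character

Fix: Use LIKE for wildcard pattern matching

Corrected query:
SELECT id, kind FROM sensors WHERE kind LIKE 'pre%'

Result:
id | kind    
---+---------
2  | pressure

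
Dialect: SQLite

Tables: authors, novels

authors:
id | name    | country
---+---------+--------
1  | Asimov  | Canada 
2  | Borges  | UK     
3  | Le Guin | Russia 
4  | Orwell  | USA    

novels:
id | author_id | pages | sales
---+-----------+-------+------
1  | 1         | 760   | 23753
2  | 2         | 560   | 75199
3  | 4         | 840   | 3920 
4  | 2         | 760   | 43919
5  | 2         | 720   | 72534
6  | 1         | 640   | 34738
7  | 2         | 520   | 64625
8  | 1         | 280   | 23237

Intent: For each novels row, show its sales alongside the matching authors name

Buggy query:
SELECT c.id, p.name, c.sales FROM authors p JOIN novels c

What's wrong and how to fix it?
Bug: Missing join condition: each novels row is matched to all authors rows instead of just its own

Fix: Add ON c.author_id = p.id to the JOIN

Corrected query:
SELECT c.id, p.name, c.sales FROM authors p JOIN novels c ON c.author_id = p.id

Result:
id | name   | sales
---+--------+------
1  | Asimov | 23753
2  | Borges | 75199
3  | Orwell | 3920 
4  | Borges | 43919
5  | Borges | 72534
6  | Asimov | 34738
7  | Borges | 64625
8  | Asimov | 23237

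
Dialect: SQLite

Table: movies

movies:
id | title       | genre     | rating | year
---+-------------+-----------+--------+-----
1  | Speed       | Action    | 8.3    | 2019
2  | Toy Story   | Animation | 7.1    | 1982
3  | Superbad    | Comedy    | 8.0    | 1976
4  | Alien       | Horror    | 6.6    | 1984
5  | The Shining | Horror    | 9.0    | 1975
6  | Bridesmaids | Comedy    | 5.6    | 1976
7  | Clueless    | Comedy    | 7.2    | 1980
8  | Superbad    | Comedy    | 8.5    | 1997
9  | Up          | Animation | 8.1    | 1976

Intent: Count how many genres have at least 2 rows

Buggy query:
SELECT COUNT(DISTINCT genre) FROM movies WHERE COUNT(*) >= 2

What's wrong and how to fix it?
Bug: WHERE filters individual rows, not groups, so a group-level COUNT is invalid there

Fix: Group first with HAVING COUNT(*) >= 2, then COUNT the resulting groups

Corrected query:
SELECT COUNT(*) FROM (SELECT genre FROM movies GROUP BY genre HAVING COUNT(*) >= 2)

Result:
COUNT(*)
--------
3       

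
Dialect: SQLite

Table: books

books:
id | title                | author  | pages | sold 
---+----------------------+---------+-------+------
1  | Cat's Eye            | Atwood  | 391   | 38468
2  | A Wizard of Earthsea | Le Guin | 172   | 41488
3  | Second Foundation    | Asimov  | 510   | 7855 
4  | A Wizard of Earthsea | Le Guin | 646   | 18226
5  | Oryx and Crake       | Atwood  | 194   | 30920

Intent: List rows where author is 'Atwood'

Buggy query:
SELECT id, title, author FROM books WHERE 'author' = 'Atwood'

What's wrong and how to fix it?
Bug: Single quotes denote string literals in SQL; the column name is being compared as a constant string

Fix: Remove the quotes around the column name (or use double quotes for an identifier)

Corrected query:
SELECT id, title, author FROM books WHERE author = 'Atwood'

Result:
id | title          | author
---+----------------+-------
1  | Cat's Eye      | Atwood
5  | Oryx and Crake | Atwood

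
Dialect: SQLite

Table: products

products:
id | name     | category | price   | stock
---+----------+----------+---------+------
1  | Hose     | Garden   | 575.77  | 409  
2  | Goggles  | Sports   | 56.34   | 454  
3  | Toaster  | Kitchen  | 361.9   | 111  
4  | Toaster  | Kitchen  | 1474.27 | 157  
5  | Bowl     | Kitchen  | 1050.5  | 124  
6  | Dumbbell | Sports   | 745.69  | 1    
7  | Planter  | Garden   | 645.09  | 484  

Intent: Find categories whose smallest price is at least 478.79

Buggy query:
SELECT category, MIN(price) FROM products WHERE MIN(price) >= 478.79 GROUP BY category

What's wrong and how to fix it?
Bug: MIN() in WHERE is a misuse of aggregate

Fix: Replace WHERE with HAVING after the GROUP BY

Corrected query:
SELECT category, MIN(price) FROM products GROUP BY category HAVING MIN(price) >= 478.79

Result:
category | MIN(price)
---------+-----------
Garden   | 575.77    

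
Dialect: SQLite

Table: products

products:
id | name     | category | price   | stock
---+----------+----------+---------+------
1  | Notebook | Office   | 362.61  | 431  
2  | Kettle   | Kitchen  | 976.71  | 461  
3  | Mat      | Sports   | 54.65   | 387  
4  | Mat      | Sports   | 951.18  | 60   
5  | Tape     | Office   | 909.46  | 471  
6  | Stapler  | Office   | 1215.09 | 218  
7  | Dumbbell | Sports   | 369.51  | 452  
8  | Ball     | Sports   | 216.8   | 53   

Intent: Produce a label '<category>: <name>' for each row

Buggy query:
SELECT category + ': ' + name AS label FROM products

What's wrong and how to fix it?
Bug: SQLite uses || for string concatenation; + coerces text to numbers (yielding 0)

Fix: Replace + with || to concatenate text

Corrected query:
SELECT category || ': ' || name AS label FROM products

Result:
label           
----------------
Office: Notebook
Kitchen: Kettle 
Sports: Mat     
Sports: Mat     
Office: Tape    
Office: Stapler 
Sports: Dumbbell
Sports: Ball    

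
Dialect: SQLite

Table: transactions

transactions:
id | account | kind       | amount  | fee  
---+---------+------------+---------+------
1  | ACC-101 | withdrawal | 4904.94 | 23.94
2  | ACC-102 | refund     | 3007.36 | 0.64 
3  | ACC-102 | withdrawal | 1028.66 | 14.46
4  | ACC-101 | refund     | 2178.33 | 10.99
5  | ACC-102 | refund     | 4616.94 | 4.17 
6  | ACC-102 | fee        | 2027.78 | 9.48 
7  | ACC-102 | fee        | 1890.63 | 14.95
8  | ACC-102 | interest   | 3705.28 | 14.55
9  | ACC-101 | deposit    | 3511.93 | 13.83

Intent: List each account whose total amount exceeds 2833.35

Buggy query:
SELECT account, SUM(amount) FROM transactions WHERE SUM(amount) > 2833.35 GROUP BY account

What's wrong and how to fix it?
Bug: Aggregate functions cannot appear in a WHERE clause

Fix: Move the aggregate condition to a HAVING clause

Corrected query:
SELECT account, SUM(amount) FROM transactions GROUP BY account HAVING SUM(amount) > 2833.35

Result:
account | SUM(amount)
--------+------------
ACC-101 | 10595.2    
ACC-102 | 16276.65   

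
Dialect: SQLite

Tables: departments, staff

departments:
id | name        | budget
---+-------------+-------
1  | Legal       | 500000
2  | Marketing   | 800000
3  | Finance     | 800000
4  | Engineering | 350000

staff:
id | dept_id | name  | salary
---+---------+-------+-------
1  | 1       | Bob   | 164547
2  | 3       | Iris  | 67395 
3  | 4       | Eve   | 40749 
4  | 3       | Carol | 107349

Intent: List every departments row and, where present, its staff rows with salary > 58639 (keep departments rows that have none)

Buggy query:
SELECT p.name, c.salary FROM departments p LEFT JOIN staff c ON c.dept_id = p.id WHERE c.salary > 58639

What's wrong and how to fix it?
Bug: Filtering c.salary in WHERE discards the NULL rows produced by LEFT JOIN, turning it into an inner join

Fix: Move the right-table condition into the ON clause so unmatched parents are kept

Corrected query:
SELECT p.name, c.salary FROM departments p LEFT JOIN staff c ON c.dept_id = p.id AND c.salary > 58639

Result:
name        | salary
------------+-------
Legal       | 164547
Marketing   | NULL  
Finance     | 67395 
Finance     | 107349
Engineering | NULL  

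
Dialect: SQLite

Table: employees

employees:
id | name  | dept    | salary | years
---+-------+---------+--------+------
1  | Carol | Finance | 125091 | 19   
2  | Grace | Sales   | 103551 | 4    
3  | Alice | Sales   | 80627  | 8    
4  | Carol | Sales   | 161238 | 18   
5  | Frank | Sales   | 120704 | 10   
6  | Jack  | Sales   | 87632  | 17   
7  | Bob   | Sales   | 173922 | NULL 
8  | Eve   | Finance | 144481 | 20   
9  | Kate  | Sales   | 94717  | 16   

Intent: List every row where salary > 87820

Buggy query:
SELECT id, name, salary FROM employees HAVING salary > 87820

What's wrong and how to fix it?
Bug: This is a non-aggregate query (no GROUP BY, no aggregates), so in SQLite the HAVING clause is invalid here; a row-level condition belongs in WHERE

Fix: Use WHERE for row-level filtering

Corrected query:
SELECT id, name, salary FROM employees WHERE salary > 87820

Result:
id | name  | salary
---+-------+-------
1  | Carol | 125091
2  | Grace | 103551
4  | Carol | 161238
5  | Frank | 120704
7  | Bob   | 173922
8  | Eve   | 144481
9  | Kate  | 94717 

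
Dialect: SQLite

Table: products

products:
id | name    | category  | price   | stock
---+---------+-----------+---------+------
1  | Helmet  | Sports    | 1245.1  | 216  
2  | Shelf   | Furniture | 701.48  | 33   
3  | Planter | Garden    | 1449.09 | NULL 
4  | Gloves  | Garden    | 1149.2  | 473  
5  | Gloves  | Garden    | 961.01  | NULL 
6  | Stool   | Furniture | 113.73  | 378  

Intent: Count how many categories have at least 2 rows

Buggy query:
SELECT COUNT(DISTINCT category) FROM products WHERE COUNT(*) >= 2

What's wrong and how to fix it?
Bug: COUNT(*) cannot appear in WHERE; the per-group count doesn't exist yet

Fix: Group first with HAVING COUNT(*) >= 2, then COUNT the resulting groups

Corrected query:
SELECT COUNT(*) FROM (SELECT category FROM products GROUP BY category HAVING COUNT(*) >= 2)

Result:
COUNT(*)
--------
2       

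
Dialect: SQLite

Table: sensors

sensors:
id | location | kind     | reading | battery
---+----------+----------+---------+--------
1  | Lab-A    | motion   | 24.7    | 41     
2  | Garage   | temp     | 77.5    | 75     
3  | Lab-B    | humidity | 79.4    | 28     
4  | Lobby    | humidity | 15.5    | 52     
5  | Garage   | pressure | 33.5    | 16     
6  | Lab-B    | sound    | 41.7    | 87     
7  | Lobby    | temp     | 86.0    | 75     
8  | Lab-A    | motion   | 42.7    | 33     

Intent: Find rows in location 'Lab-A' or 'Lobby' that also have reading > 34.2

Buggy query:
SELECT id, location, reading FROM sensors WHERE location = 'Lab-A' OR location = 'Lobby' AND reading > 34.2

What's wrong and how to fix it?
Bug: AND binds tighter than OR, so this parses as location = 'Lab-A' OR (location = 'Lobby' AND reading > 34.2)

Fix: Add parentheses around the OR so the AND applies to both alternatives

Corrected query:
SELECT id, location, reading FROM sensors WHERE (location = 'Lab-A' OR location = 'Lobby') AND reading > 34.2

Result:
id | location | reading
---+----------+--------
7  | Lobby    | 86     
8  | Lab-A    | 42.7   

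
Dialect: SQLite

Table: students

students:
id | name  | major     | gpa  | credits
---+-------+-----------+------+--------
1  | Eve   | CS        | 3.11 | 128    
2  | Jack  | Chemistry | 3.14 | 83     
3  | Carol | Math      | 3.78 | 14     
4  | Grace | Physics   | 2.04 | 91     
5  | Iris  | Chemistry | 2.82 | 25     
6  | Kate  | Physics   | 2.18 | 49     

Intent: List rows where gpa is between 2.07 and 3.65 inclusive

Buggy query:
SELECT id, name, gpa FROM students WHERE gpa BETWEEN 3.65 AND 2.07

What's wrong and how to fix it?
Bug: The bounds are reversed; BETWEEN a AND b requires a <= b to match anything

Fix: Swap the bounds so the smaller value comes first

Corrected query:
SELECT id, name, gpa FROM students WHERE gpa BETWEEN 2.07 AND 3.65

Result:
id | name | gpa 
---+------+-----
1  | Eve  | 3.11
2  | Jack | 3.14
5  | Iris | 2.82
6  | Kate | 2.18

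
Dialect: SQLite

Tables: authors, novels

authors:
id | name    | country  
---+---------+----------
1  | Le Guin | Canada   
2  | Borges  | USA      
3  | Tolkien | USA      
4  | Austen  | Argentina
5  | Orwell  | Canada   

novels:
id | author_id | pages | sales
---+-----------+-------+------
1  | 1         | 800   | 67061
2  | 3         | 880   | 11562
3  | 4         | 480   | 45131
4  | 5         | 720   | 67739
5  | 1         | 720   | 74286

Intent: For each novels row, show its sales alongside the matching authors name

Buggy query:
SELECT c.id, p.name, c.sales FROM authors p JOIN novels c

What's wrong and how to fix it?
Bug: Missing join condition: each novels row is matched to all authors rows instead of just its own

Fix: Add ON c.author_id = p.id to the JOIN

Corrected query:
SELECT c.id, p.name, c.sales FROM authors p JOIN novels c ON c.author_id = p.id

Result:
id | name    | sales
---+---------+------
1  | Le Guin | 67061
2  | Tolkien | 11562
3  | Austen  | 45131
4  | Orwell  | 67739
5  | Le Guin | 74286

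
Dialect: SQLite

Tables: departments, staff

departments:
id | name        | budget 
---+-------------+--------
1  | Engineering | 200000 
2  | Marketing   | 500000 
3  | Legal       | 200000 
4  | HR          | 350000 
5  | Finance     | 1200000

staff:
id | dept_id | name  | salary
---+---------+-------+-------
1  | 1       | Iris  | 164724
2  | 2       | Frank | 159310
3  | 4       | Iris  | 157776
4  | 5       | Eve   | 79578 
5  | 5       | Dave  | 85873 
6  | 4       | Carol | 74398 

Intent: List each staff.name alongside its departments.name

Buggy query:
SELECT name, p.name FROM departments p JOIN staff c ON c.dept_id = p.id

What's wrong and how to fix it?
Bug: Both tables have a 'name' column; the unqualified reference is ambiguous

Fix: Qualify the column with its table alias (c.name)

Corrected query:
SELECT c.name, p.name FROM departments p JOIN staff c ON c.dept_id = p.id

Result:
name  | name       
------+------------
Iris  | Engineering
Frank | Marketing  
Iris  | HR         
Eve   | Finance    
Dave  | Finance    
Carol | HR         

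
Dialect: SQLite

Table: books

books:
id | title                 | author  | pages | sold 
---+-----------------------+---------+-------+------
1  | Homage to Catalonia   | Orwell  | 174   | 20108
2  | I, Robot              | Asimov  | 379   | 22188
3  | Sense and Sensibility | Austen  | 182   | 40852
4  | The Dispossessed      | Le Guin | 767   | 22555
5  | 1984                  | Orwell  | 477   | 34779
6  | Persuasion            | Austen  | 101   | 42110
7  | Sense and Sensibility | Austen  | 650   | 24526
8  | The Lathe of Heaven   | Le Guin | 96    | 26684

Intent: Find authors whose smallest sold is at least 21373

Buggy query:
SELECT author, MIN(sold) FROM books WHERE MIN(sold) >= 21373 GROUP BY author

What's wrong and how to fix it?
Bug: Aggregates like MIN are computed per group after WHERE runs

Fix: Replace WHERE with HAVING after the GROUP BY

Corrected query:
SELECT author, MIN(sold) FROM books GROUP BY author HAVING MIN(sold) >= 21373

Result:
author  | MIN(sold)
--------+----------
Asimov  | 22188    
Austen  | 24526    
Le Guin | 22555    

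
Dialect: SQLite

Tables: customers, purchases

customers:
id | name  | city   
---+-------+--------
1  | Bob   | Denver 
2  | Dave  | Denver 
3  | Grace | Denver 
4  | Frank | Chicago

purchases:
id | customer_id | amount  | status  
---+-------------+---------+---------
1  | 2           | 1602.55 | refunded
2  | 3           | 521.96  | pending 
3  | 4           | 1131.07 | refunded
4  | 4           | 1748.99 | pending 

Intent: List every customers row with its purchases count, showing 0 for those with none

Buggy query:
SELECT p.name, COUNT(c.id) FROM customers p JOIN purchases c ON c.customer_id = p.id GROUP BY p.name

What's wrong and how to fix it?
Bug: INNER JOIN drops customers rows that have no matching purchases rows

Fix: Use LEFT JOIN so parents without children still appear (COUNT(c.id) gives 0)

Corrected query:
SELECT p.name, COUNT(c.id) FROM customers p LEFT JOIN purchases c ON c.customer_id = p.id GROUP BY p.name

Result:
name  | COUNT(c.id)
------+------------
Bob   | 0          
Dave  | 1          
Frank | 2          
Grace | 1          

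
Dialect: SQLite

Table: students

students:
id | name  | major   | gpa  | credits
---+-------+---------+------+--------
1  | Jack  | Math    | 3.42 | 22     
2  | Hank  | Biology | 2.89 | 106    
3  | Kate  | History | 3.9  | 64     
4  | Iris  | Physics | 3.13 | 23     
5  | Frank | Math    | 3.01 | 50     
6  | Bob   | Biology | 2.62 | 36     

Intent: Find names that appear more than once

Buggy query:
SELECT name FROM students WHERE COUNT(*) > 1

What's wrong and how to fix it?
Bug: WHERE can't reference COUNT(*); aggregates are computed after WHERE

Fix: Group first, then use HAVING for the count condition

Corrected query:
SELECT name FROM students GROUP BY name HAVING COUNT(*) > 1

Result:
(no rows)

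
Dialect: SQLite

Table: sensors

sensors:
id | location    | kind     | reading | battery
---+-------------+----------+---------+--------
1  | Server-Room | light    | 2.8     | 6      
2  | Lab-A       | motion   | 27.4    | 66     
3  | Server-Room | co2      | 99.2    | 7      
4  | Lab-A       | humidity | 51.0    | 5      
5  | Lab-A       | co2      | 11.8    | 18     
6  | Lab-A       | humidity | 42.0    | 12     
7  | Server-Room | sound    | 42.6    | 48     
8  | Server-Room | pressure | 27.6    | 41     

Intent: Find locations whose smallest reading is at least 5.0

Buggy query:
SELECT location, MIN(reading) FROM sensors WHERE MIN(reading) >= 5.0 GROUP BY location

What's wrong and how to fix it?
Bug: Aggregates like MIN are computed per group after WHERE runs

Fix: Use HAVING for the per-group MIN condition

Corrected query:
SELECT location, MIN(reading) FROM sensors GROUP BY location HAVING MIN(reading) >= 5.0

Result:
location | MIN(reading)
---------+-------------
Lab-A    | 11.8        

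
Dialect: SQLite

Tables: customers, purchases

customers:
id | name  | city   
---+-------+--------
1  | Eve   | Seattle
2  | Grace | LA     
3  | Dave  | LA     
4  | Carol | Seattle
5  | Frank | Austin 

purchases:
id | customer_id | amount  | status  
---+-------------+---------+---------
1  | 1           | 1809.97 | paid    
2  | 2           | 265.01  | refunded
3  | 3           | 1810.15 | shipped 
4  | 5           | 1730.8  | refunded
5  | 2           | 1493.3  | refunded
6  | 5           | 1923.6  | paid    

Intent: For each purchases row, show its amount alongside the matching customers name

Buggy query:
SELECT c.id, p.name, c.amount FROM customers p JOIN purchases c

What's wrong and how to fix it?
Bug: JOIN with no ON clause produces a cartesian product; every purchases row pairs with every customers row

Fix: Add ON c.customer_id = p.id to the JOIN

Corrected query:
SELECT c.id, p.name, c.amount FROM customers p JOIN purchases c ON c.customer_id = p.id

Result:
id | name  | amount 
---+-------+--------
1  | Eve   | 1809.97
2  | Grace | 265.01 
3  | Dave  | 1810.15
4  | Frank | 1730.8 
5  | Grace | 1493.3 
6  | Frank | 1923.6 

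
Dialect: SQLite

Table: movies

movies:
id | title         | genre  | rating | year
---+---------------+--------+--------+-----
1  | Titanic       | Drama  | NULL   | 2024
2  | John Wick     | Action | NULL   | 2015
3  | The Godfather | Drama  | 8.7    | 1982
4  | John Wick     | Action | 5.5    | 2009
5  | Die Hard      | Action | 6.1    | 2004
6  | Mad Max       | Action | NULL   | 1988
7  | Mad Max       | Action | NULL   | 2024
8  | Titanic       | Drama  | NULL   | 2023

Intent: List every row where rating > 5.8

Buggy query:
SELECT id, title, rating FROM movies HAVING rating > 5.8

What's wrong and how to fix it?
Bug: HAVING filters the output of aggregation, but this query has no GROUP BY and no aggregate functions, so SQLite rejects it (HAVING clause on a non-aggregate query); the condition here is per row

Fix: Replace HAVING with WHERE since the condition applies to individual rows

Corrected query:
SELECT id, title, rating FROM movies WHERE rating > 5.8

Result:
id | title         | rating
---+---------------+-------
3  | The Godfather | 8.7   
5  | Die Hard      | 6.1   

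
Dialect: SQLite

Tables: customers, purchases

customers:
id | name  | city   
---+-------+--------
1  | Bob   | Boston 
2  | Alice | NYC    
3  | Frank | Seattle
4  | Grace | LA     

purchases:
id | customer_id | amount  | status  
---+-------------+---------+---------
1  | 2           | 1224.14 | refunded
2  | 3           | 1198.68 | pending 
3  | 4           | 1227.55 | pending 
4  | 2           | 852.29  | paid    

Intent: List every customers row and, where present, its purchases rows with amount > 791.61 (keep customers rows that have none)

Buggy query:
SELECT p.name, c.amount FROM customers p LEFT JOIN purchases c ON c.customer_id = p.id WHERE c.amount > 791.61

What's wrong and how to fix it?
Bug: A WHERE condition on the right-hand table after LEFT JOIN drops unmatched parents

Fix: Put 'c.amount > 791.61' in the JOIN's ON clause instead of WHERE

Corrected query:
SELECT p.name, c.amount FROM customers p LEFT JOIN purchases c ON c.customer_id = p.id AND c.amount > 791.61

Result:
name  | amount 
------+--------
Bob   | NULL   
Alice | 852.29 
Alice | 1224.14
Frank | 1198.68
Grace | 1227.55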